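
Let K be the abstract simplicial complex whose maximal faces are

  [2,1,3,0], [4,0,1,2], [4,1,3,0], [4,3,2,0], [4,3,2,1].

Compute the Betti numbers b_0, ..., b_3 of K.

b_0 = 1, b_1 = 0, b_2 = 0, b_3 = 1.

K has 5 vertices, 10 edges, 10 triangles, 5 3-simplices.
rank ∂_0 = 0, rank ∂_1 = 4 ⇒ b_0 = 5 − 0 − 4 = 1; all invariant factors of ∂_1 are 1 so no torsion. So H_0 ≅ Z.
rank ∂_1 = 4, rank ∂_2 = 6 ⇒ b_1 = 10 − 4 − 6 = 0; all invariant factors of ∂_2 are 1 so no torsion. So H_1 ≅ 0.
rank ∂_2 = 6, rank ∂_3 = 4 ⇒ b_2 = 10 − 6 − 4 = 0; all invariant factors of ∂_3 are 1 so no torsion. So H_2 ≅ 0.
rank ∂_3 = 4, rank ∂_4 = 0 ⇒ b_3 = 5 − 4 − 0 = 1. So H_3 ≅ Z.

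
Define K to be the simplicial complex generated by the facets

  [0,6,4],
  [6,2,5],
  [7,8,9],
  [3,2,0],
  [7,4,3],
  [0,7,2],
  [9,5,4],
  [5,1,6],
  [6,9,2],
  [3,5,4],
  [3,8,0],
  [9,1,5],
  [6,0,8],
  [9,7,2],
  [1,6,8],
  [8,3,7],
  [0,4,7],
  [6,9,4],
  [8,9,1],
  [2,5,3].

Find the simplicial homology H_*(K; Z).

Order the vertices as 0 < 1 < 2 < 3 < 4 < 5 < 6 < 7 < 8 < 9. Listing each simplex with vertices in this order, K has dimension 2 with simplices:

  0-simplices (10): [0], [1], [2], [3], [4], [5], [6], [7], [8], [9]
  1-simplices (30): (30 of them)
  2-simplices (20): (20 of them)

giving chain groups C_0 ≅ Z^10, C_1 ≅ Z^30, C_2 ≅ Z^20.

∂_1: C_1 → C_0 sends each edge [p,q] (with p < q) to q − p. For instance
  ∂[0,2] = [2] − [0].
The 10×30 boundary matrix has rank 9 and Smith normal form diag(1,1,1,1,1,1,1,1,1).

Boundary ∂_2: C_2 → C_1 sends each 2-simplex [p,q,r] to [q,r] − [p,r] + [p,q]. For instance
  ∂[7,8,9] = [8,9] − [7,9] + [7,8],
  ∂[4,5,9] = [5,9] − [4,9] + [4,5].
The resulting 30×20 matrix has rank 20, and its Smith normal form has invariant factors (1,1,1,1,1,1,1,1,1,1,1,1,1,1,1,1,1,1,1,2).

From H_k ≅ ker(∂_k) / im(∂_{k+1}) we obtain:

  H_0: rank C_0 − rank ∂_1 = 10 − 9 = 1, and the invariant factors of ∂_1 are all 1, so H_0 = Z.
  H_1: rank ker ∂_1 − rank ∂_2 = (30 − 9) − 20 = 1, and ∂_2 has invariant factor 2 > 1, so H_1 = Z ⊕ Z/2.
  H_2: rank ker ∂_2 − rank ∂_3 = (20 − 20) − 0 = 0, and there is no ∂_3, so H_2 = 0.

As a check, the Euler characteristic is 10 − 30 + 20 = 0, which agrees with 1 − 1 + 0 = 0.
(K is a triangulation of the Klein bottle.)

H_0 ≅ Z,  H_1 ≅ Z ⊕ Z/2,  H_2 = 0.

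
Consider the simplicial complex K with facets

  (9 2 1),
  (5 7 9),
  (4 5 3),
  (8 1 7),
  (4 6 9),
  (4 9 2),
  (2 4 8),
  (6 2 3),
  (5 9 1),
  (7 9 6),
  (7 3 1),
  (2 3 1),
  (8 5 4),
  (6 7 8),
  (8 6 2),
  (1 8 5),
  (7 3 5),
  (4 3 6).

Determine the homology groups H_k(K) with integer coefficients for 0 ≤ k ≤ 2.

H_0 ≅ Z,  H_1 ≅ Z ⊕ Z/2,  H_2 = 0.

Take the total order 1 < 2 < 3 < 4 < 5 < 6 < 7 < 8 < 9 on the vertex set. Then K (dimension 2) consists of the simplices:

  0-simplices (9): [1], [2], [3], [4], [5], [6], [7], [8], [9]
  1-simplices (27): (27 of them)
  2-simplices (18): [1,2,3], [1,2,9], [1,3,7], [1,5,8], [1,5,9], [1,7,8], [2,3,6], [2,4,8], [2,4,9], [2,6,8], [3,4,5], [3,4,6], [3,5,7], [4,5,8], [4,6,9], [5,7,9], [6,7,8], [6,7,9]

so the chain groups are C_0 ≅ Z^9, C_1 ≅ Z^27, C_2 ≅ Z^18.

The boundary map ∂_1: C_1 → C_0 maps an edge to its endpoints' difference, ∂[p,q] = q − p.
As a 9×27 matrix over Z this has rank 8, with invariant factors (1,1,1,1,1,1,1,1).

∂_2: C_2 → C_1 maps a triangle to the signed sum of its edges. For instance
  ∂[1,2,3] = [2,3] − [1,3] + [1,2],
  ∂[1,5,8] = [5,8] − [1,8] + [1,5].
This gives a 27×18 integer matrix of rank 18; reducing to Smith normal form yields diagonal entries (1,1,1,1,1,1,1,1,1,1,1,1,1,1,1,1,1,2).

Reading off H_k = ker ∂_k / im ∂_{k+1}:

  H_0: rank C_0 − rank ∂_1 = 9 − 8 = 1, and the invariant factors of ∂_1 are all 1, so H_0 ≅ Z.
  H_1: rank ker ∂_1 − rank ∂_2 = (27 − 8) − 18 = 1, and ∂_2 has invariant factor 2 > 1, so H_1 ≅ Z ⊕ Z/2.
  H_2: rank ker ∂_2 − rank ∂_3 = (18 − 18) − 0 = 0, and there is no ∂_3, so H_2 ≅ 0.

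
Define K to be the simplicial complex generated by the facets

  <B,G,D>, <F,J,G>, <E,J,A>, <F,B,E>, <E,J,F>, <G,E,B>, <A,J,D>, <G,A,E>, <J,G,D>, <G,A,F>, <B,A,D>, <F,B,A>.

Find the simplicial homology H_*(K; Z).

Order the vertices as A < B < D < E < F < G < J. Listing each simplex with vertices in this order, K has dimension 2 with simplices:

  0-simplices (7): A, B, D, E, F, G, J
  1-simplices (18): AB, AD, AE, AF, AG, AJ, BD, BE, BF, BG, DG, DJ, EF, EG, EJ, FG, FJ, GJ
  2-simplices (12): ABD, ABF, ADJ, AEG, AEJ, AFG, BDG, BEF, BEG, DGJ, EFJ, FGJ

giving chain groups C_0 ≅ Z^7, C_1 ≅ Z^18, C_2 ≅ Z^12.

∂_1: C_1 → C_0 is given by ∂[p,q] = [q] − [p]. For instance
  ∂FJ = J − F.
This gives a 7×18 integer matrix of rank 6; reducing to Smith normal form yields diagonal entries (1,1,1,1,1,1).

The boundary map ∂_2: C_2 → C_1 acts by ∂[p,q,r] = [q,r] − [p,r] + [p,q]. For instance
  ∂DGJ = GJ − DJ + DG,
  ∂ABD = BD − AD + AB.
The resulting 18×12 matrix has rank 12, and its Smith normal form has invariant factors (1,1,1,1,1,1,1,1,1,1,1,2).

From H_k ≅ ker(∂_k) / im(∂_{k+1}) we obtain:

  H_0: rank C_0 − rank ∂_1 = 7 − 6 = 1, and the invariant factors of ∂_1 are all 1, so H_0 ≅ Z.
  H_1: rank ker ∂_1 − rank ∂_2 = (18 − 6) − 12 = 0, and ∂_2 has invariant factor 2 > 1, so H_1 ≅ Z/2.
  H_2: rank ker ∂_2 − rank ∂_3 = (12 − 12) − 0 = 0, and there is no ∂_3, so H_2 ≅ 0.

H_0 ≅ Z,  H_1 ≅ Z/2,  H_2 = 0.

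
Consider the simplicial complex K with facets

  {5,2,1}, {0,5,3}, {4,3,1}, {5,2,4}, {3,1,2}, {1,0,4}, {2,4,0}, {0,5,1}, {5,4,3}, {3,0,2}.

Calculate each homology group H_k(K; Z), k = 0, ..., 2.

K has 6 vertices, 15 edges, 10 triangles.
rank ∂_0 = 0, rank ∂_1 = 5 ⇒ b_0 = 6 − 0 − 5 = 1; all invariant factors of ∂_1 are 1 so no torsion. So H_0 = Z.
rank ∂_1 = 5, rank ∂_2 = 10 ⇒ b_1 = 15 − 5 − 10 = 0; ∂_2 has invariant factor(s) [2] giving torsion. So H_1 = Z/2Z.
rank ∂_2 = 10, rank ∂_3 = 0 ⇒ b_2 = 10 − 10 − 0 = 0. So H_2 = 0.

H_0 ≅ Z,  H_1 ≅ Z/2Z,  H_2 = 0.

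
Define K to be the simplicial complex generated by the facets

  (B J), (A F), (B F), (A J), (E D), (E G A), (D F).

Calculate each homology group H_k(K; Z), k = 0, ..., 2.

Take the total order A < B < D < E < F < G < J on the vertex set. Then K (dimension 2) consists of the simplices:

  0-simplices (7): A, B, D, E, F, G, J
  1-simplices (9): AE, AF, AG, AJ, BF, BJ, DE, DF, EG
  2-simplices (1): AEG

Hence C_0 ≅ Z^7, C_1 ≅ Z^9, C_2 ≅ Z^1.

The boundary map ∂_1: C_1 → C_0 maps an edge to its endpoints' difference, ∂[p,q] = q − p. For instance
  ∂AG = G − A.
The 7×9 boundary matrix has rank 6 and Smith normal form diag(1,1,1,1,1,1).

Boundary ∂_2: C_2 → C_1 acts by ∂[p,q,r] = [q,r] − [p,r] + [p,q]. For instance
  ∂AEG = EG − AG + AE.
The 9×1 boundary matrix has rank 1 and Smith normal form diag(1).

Now H_k = ker ∂_k / im ∂_{k+1}, so:

  H_0: rank C_0 − rank ∂_1 = 7 − 6 = 1, and the invariant factors of ∂_1 are all 1, so H_0 ≅ Z.
  H_1: rank ker ∂_1 − rank ∂_2 = (9 − 6) − 1 = 2, and the invariant factors of ∂_2 are all 1, so H_1 ≅ Z^2.
  H_2: rank ker ∂_2 − rank ∂_3 = (1 − 1) − 0 = 0, and there is no ∂_3, so H_2 ≅ 0.

As a check, the Euler characteristic is 7 − 9 + 1 = -1, which agrees with 1 − 2 + 0 = -1.

H_0 ≅ Z,  H_1 ≅ Z^2,  H_2 = 0.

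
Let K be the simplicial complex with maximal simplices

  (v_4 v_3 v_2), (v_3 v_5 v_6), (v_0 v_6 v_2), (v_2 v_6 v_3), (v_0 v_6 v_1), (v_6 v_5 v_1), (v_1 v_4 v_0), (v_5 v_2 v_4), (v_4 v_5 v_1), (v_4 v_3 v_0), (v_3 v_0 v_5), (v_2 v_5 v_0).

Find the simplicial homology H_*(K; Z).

H_0 ≅ Z,  H_1 ≅ Z/2,  H_2 = 0.

Take the total order v_0 < v_1 < v_2 < v_3 < v_4 < v_5 < v_6 on the vertex set. Then K (dimension 2) consists of the simplices:

  0-simplices (7): [v_0], [v_1], [v_2], [v_3], [v_4], [v_5], [v_6]
  1-simplices (18): (18 of them)
  2-simplices (12): (12 of them)

Hence C_0 ≅ Z^7, C_1 ≅ Z^18, C_2 ≅ Z^12.

∂_1: C_1 → C_0 sends each edge [p,q] (with p < q) to q − p. For instance
  ∂[v_0,v_6] = [v_6] − [v_0].
The resulting 7×18 matrix has rank 6, and its Smith normal form has invariant factors (1,1,1,1,1,1).

Boundary ∂_2: C_2 → C_1 maps a triangle to the signed sum of its edges. For instance
  ∂[v_2,v_4,v_5] = [v_4,v_5] − [v_2,v_5] + [v_2,v_4],
  ∂[v_3,v_5,v_6] = [v_5,v_6] − [v_3,v_6] + [v_3,v_5].
This gives a 18×12 integer matrix of rank 12; reducing to Smith normal form yields diagonal entries (1,1,1,1,1,1,1,1,1,1,1,2).

Reading off H_k = ker ∂_k / im ∂_{k+1}:

  H_0: rank C_0 − rank ∂_1 = 7 − 6 = 1, and the invariant factors of ∂_1 are all 1, so H_0 ≅ Z.
  H_1: rank ker ∂_1 − rank ∂_2 = (18 − 6) − 12 = 0, and ∂_2 has invariant factor 2 > 1, so H_1 ≅ Z/2.
  H_2: rank ker ∂_2 − rank ∂_3 = (12 − 12) − 0 = 0, and there is no ∂_3, so H_2 ≅ 0.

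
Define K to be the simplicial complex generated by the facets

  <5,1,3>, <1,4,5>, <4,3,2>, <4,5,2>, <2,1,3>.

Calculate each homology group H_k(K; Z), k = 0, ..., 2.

K has 5 vertices, 10 edges, 5 triangles.
rank ∂_0 = 0, rank ∂_1 = 4 ⇒ b_0 = 5 − 0 − 4 = 1; all invariant factors of ∂_1 are 1 so no torsion. So H_0 = Z.
rank ∂_1 = 4, rank ∂_2 = 5 ⇒ b_1 = 10 − 4 − 5 = 1; all invariant factors of ∂_2 are 1 so no torsion. So H_1 = Z.
rank ∂_2 = 5, rank ∂_3 = 0 ⇒ b_2 = 5 − 5 − 0 = 0. So H_2 = 0.

H_0 = Z,  H_1 = Z,  H_2 = 0.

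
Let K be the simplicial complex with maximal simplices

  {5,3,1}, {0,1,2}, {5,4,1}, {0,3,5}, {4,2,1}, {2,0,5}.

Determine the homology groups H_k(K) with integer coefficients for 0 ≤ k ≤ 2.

Order the vertices as 0 < 1 < 2 < 3 < 4 < 5. Listing each simplex with vertices in this order, K has dimension 2 with simplices:

  0-simplices (6): [0], [1], [2], [3], [4], [5]
  1-simplices (12): [0,1], [0,2], [0,3], [0,5], [1,2], [1,3], [1,4], [1,5], [2,4], [2,5], [3,5], [4,5]
  2-simplices (6): [0,1,2], [0,2,5], [0,3,5], [1,2,4], [1,3,5], [1,4,5]

giving chain groups C_0 ≅ Z^6, C_1 ≅ Z^12, C_2 ≅ Z^6.

∂_1: C_1 → C_0 maps an edge to its endpoints' difference, ∂[p,q] = q − p. For instance
  ∂[2,4] = [4] − [2].
The 6×12 boundary matrix has rank 5 and Smith normal form diag(1,1,1,1,1).

∂_2: C_2 → C_1 acts by ∂[p,q,r] = [q,r] − [p,r] + [p,q]. For instance
  ∂[0,2,5] = [2,5] − [0,5] + [0,2],
  ∂[1,4,5] = [4,5] − [1,5] + [1,4].
As a 12×6 matrix over Z this has rank 6, with invariant factors (1,1,1,1,1,1).

Now H_k = ker ∂_k / im ∂_{k+1}, so:

  H_0: rank C_0 − rank ∂_1 = 6 − 5 = 1, and the invariant factors of ∂_1 are all 1, so H_0 = Z.
  H_1: rank ker ∂_1 − rank ∂_2 = (12 − 5) − 6 = 1, and the invariant factors of ∂_2 are all 1, so H_1 = Z.
  H_2: rank ker ∂_2 − rank ∂_3 = (6 − 6) − 0 = 0, and there is no ∂_3, so H_2 = 0.

H_0 = Z,  H_1 = Z,  H_2 = 0.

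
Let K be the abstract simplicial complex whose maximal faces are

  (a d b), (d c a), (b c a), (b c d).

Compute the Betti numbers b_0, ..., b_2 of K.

b_0 = 1, b_1 = 0, b_2 = 1.

Take the total order a < b < c < d on the vertex set. Then K (dimension 2) consists of the simplices:

  0-simplices (4): a, b, c, d
  1-simplices (6): ab, ac, ad, bc, bd, cd
  2-simplices (4): abc, abd, acd, bcd

giving chain groups C_0 ≅ Z^4, C_1 ≅ Z^6, C_2 ≅ Z^4.

The boundary map ∂_1: C_1 → C_0 sends each edge [p,q] (with p < q) to q − p.
As a 4×6 matrix over Z this has rank 3, with invariant factors (1,1,1).

Boundary ∂_2: C_2 → C_1 sends each 2-simplex [p,q,r] to [q,r] − [p,r] + [p,q]. For instance
  ∂abc = bc − ac + ab,
  ∂acd = cd − ad + ac.
This gives a 6×4 integer matrix of rank 3; reducing to Smith normal form yields diagonal entries (1,1,1).

Now H_k = ker ∂_k / im ∂_{k+1}, so:

  H_0: rank C_0 − rank ∂_1 = 4 − 3 = 1, and the invariant factors of ∂_1 are all 1, so H_0 = Z.
  H_1: rank ker ∂_1 − rank ∂_2 = (6 − 3) − 3 = 0, and the invariant factors of ∂_2 are all 1, so H_1 = 0.
  H_2: rank ker ∂_2 − rank ∂_3 = (4 − 3) − 0 = 1, and there is no ∂_3, so H_2 = Z.

(K is a triangulation of the 2-sphere S^2.)

Hence the Betti numbers are b_0 = 1, b_1 = 0, b_2 = 1.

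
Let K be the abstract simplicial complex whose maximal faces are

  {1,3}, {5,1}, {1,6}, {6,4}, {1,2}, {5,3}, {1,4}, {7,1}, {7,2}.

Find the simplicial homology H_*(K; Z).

H_0 = Z,  H_1 = Z^3.

We work with the vertex ordering 1 < 2 < 3 < 4 < 5 < 6 < 7. The simplices of K, each written with vertices in increasing order, are:

  0-simplices (7): [1], [2], [3], [4], [5], [6], [7]
  1-simplices (9): [1,2], [1,3], [1,4], [1,5], [1,6], [1,7], [2,7], [3,5], [4,6]

Hence C_0 ≅ Z^7, C_1 ≅ Z^9.

Boundary ∂_1: C_1 → C_0 is given by ∂[p,q] = [q] − [p]. For instance
  ∂[4,6] = [6] − [4].
The 7×9 boundary matrix has rank 6 and Smith normal form diag(1,1,1,1,1,1).

From H_k ≅ ker(∂_k) / im(∂_{k+1}) we obtain:

  H_0: rank C_0 − rank ∂_1 = 7 − 6 = 1, and the invariant factors of ∂_1 are all 1, so H_0 = Z.
  H_1: rank ker ∂_1 − rank ∂_2 = (9 − 6) − 0 = 3, and there is no ∂_2, so H_1 = Z^3.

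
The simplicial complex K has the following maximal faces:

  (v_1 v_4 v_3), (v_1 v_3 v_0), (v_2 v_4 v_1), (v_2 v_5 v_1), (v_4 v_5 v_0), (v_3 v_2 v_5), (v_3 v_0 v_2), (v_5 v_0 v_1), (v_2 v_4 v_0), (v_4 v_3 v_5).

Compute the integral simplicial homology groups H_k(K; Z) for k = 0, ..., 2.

Order the vertices as v_0 < v_1 < v_2 < v_3 < v_4 < v_5. Listing each simplex with vertices in this order, K has dimension 2 with simplices:

  0-simplices (6): [v_0], [v_1], [v_2], [v_3], [v_4], [v_5]
  1-simplices (15): (15 of them)
  2-simplices (10): [v_0,v_1,v_3], [v_0,v_1,v_5], [v_0,v_2,v_3], [v_0,v_2,v_4], [v_0,v_4,v_5], [v_1,v_2,v_4], [v_1,v_2,v_5], [v_1,v_3,v_4], [v_2,v_3,v_5], [v_3,v_4,v_5]

Hence C_0 ≅ Z^6, C_1 ≅ Z^15, C_2 ≅ Z^10.

∂_1: C_1 → C_0 maps an edge to its endpoints' difference, ∂[p,q] = q − p.
As a 6×15 matrix over Z this has rank 5, with invariant factors (1,1,1,1,1).

The boundary map ∂_2: C_2 → C_1 maps a triangle to the signed sum of its edges. For instance
  ∂[v_0,v_1,v_5] = [v_1,v_5] − [v_0,v_5] + [v_0,v_1],
  ∂[v_1,v_2,v_5] = [v_2,v_5] − [v_1,v_5] + [v_1,v_2].
This gives a 15×10 integer matrix of rank 10; reducing to Smith normal form yields diagonal entries (1,1,1,1,1,1,1,1,1,2).

Reading off H_k = ker ∂_k / im ∂_{k+1}:

  H_0: rank C_0 − rank ∂_1 = 6 − 5 = 1, and the invariant factors of ∂_1 are all 1, so H_0 ≅ Z.
  H_1: rank ker ∂_1 − rank ∂_2 = (15 − 5) − 10 = 0, and ∂_2 has invariant factor 2 > 1, so H_1 ≅ Z/2Z.
  H_2: rank ker ∂_2 − rank ∂_3 = (10 − 10) − 0 = 0, and there is no ∂_3, so H_2 ≅ 0.

As a check, the Euler characteristic is 6 − 15 + 10 = 1, which agrees with 1 − 0 + 0 = 1.

H_0 ≅ Z,  H_1 ≅ Z/2Z,  H_2 = 0.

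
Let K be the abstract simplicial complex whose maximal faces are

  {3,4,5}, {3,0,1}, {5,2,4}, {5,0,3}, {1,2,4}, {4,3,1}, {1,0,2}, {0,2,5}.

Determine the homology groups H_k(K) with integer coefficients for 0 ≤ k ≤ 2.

H_0 = Z,  H_1 = 0,  H_2 = Z.

Order the vertices as 0 < 1 < 2 < 3 < 4 < 5. Listing each simplex with vertices in this order, K has dimension 2 with simplices:

  0-simplices (6): [0], [1], [2], [3], [4], [5]
  1-simplices (12): [0,1], [0,2], [0,3], [0,5], [1,2], [1,3], [1,4], [2,4], [2,5], [3,4], [3,5], [4,5]
  2-simplices (8): [0,1,2], [0,1,3], [0,2,5], [0,3,5], [1,2,4], [1,3,4], [2,4,5], [3,4,5]

so the chain groups are C_0 ≅ Z^6, C_1 ≅ Z^12, C_2 ≅ Z^8.

The boundary map ∂_1: C_1 → C_0 is given by ∂[p,q] = [q] − [p]. For instance
  ∂[0,5] = [5] − [0].
As a 6×12 matrix over Z this has rank 5, with invariant factors (1,1,1,1,1).

∂_2: C_2 → C_1 sends each 2-simplex [p,q,r] to [q,r] − [p,r] + [p,q]. For instance
  ∂[1,3,4] = [3,4] − [1,4] + [1,3],
  ∂[2,4,5] = [4,5] − [2,5] + [2,4].
The 12×8 boundary matrix has rank 7 and Smith normal form diag(1,1,1,1,1,1,1).

Now H_k = ker ∂_k / im ∂_{k+1}, so:

  H_0: rank C_0 − rank ∂_1 = 6 − 5 = 1, and the invariant factors of ∂_1 are all 1, so H_0 ≅ Z.
  H_1: rank ker ∂_1 − rank ∂_2 = (12 − 5) − 7 = 0, and the invariant factors of ∂_2 are all 1, so H_1 ≅ 0.
  H_2: rank ker ∂_2 − rank ∂_3 = (8 − 7) − 0 = 1, and there is no ∂_3, so H_2 ≅ Z.

As a check, the Euler characteristic is 6 − 12 + 8 = 2, which agrees with 1 − 0 + 1 = 2.
(K is a triangulation of the 2-sphere S^2.)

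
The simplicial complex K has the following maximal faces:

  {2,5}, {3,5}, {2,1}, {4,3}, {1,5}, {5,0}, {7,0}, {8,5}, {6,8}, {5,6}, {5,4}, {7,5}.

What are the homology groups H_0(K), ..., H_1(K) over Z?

Order the vertices as 0 < 1 < 2 < 3 < 4 < 5 < 6 < 7 < 8. Listing each simplex with vertices in this order, K has dimension 1 with simplices:

  0-simplices (9): [0], [1], [2], [3], [4], [5], [6], [7], [8]
  1-simplices (12): [0,5], [0,7], [1,2], [1,5], [2,5], [3,4], [3,5], [4,5], [5,6], [5,7], [5,8], [6,8]

Hence C_0 ≅ Z^9, C_1 ≅ Z^12.

Boundary ∂_1: C_1 → C_0 maps an edge to its endpoints' difference, ∂[p,q] = q − p.
The resulting 9×12 matrix has rank 8, and its Smith normal form has invariant factors (1,1,1,1,1,1,1,1).

Reading off H_k = ker ∂_k / im ∂_{k+1}:

  H_0: rank C_0 − rank ∂_1 = 9 − 8 = 1, and the invariant factors of ∂_1 are all 1, so H_0 = Z.
  H_1: rank ker ∂_1 − rank ∂_2 = (12 − 8) − 0 = 4, and there is no ∂_2, so H_1 = Z^4.

(K is a triangulation of a wedge of 4 circles.)

H_0 = Z,  H_1 = Z^4.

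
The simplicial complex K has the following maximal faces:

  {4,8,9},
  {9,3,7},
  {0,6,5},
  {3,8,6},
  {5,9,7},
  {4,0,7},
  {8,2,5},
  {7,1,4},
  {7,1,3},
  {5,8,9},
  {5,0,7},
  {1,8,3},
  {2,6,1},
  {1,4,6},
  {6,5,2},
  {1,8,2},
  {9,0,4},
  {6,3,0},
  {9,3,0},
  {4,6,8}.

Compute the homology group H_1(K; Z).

We work with the vertex ordering 0 < 1 < 2 < 3 < 4 < 5 < 6 < 7 < 8 < 9. The simplices of K, each written with vertices in increasing order, are:

  0-simplices (10): [0], [1], [2], [3], [4], [5], [6], [7], [8], [9]
  1-simplices (30): (30 of them)
  2-simplices (20): (20 of them)

so the chain groups are C_0 ≅ Z^10, C_1 ≅ Z^30, C_2 ≅ Z^20.

The boundary map ∂_1: C_1 → C_0 is given by ∂[p,q] = [q] − [p]. For instance
  ∂[5,6] = [6] − [5].
The 10×30 boundary matrix has rank 9 and Smith normal form diag(1,1,1,1,1,1,1,1,1).

The boundary map ∂_2: C_2 → C_1 sends each 2-simplex [p,q,r] to [q,r] − [p,r] + [p,q]. For instance
  ∂[1,3,7] = [3,7] − [1,7] + [1,3],
  ∂[5,7,9] = [7,9] − [5,9] + [5,7].
This gives a 30×20 integer matrix of rank 20; reducing to Smith normal form yields diagonal entries (1,1,1,1,1,1,1,1,1,1,1,1,1,1,1,1,1,1,1,2).

From H_k ≅ ker(∂_k) / im(∂_{k+1}) we obtain:

  H_1: rank ker ∂_1 − rank ∂_2 = (30 − 9) − 20 = 1, and ∂_2 has invariant factor 2 > 1, so H_1 ≅ Z ⊕ Z/2Z.

(K is a triangulation of the Klein bottle.)

H_1 ≅ Z ⊕ Z/2Z.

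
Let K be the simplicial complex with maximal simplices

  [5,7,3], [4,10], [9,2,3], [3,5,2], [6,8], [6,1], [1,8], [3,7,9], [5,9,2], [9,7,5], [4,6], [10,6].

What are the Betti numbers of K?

b_0 = 2, b_1 = 2, b_2 = 1.

We work with the vertex ordering 1 < 2 < 3 < 4 < 5 < 6 < 7 < 8 < 9 < 10. The simplices of K, each written with vertices in increasing order, are:

  0-simplices (10): [1], [2], [3], [4], [5], [6], [7], [8], [9], [10]
  1-simplices (15): [1,6], [1,8], [2,3], [2,5], [2,9], [3,5], [3,7], [3,9], [4,6], [4,10], [5,7], [5,9], [6,8], [6,10], [7,9]
  2-simplices (6): [2,3,5], [2,3,9], [2,5,9], [3,5,7], [3,7,9], [5,7,9]

Hence C_0 ≅ Z^10, C_1 ≅ Z^15, C_2 ≅ Z^6.

Boundary ∂_1: C_1 → C_0 sends each edge [p,q] (with p < q) to q − p. For instance
  ∂[3,7] = [7] − [3].
This gives a 10×15 integer matrix of rank 8; reducing to Smith normal form yields diagonal entries (1,1,1,1,1,1,1,1).

The boundary map ∂_2: C_2 → C_1 maps a triangle to the signed sum of its edges. For instance
  ∂[5,7,9] = [7,9] − [5,9] + [5,7],
  ∂[2,3,5] = [3,5] − [2,5] + [2,3].
The 15×6 boundary matrix has rank 5 and Smith normal form diag(1,1,1,1,1).

Now H_k = ker ∂_k / im ∂_{k+1}, so:

  H_0: rank C_0 − rank ∂_1 = 10 − 8 = 2, and the invariant factors of ∂_1 are all 1, so H_0 = Z^2.
  H_1: rank ker ∂_1 − rank ∂_2 = (15 − 8) − 5 = 2, and the invariant factors of ∂_2 are all 1, so H_1 = Z^2.
  H_2: rank ker ∂_2 − rank ∂_3 = (6 − 5) − 0 = 1, and there is no ∂_3, so H_2 = Z.

As a check, the Euler characteristic is 10 − 15 + 6 = 1, which agrees with 2 − 2 + 1 = 1.
(K is a triangulation of the disjoint union of the 2-sphere S^2 and a wedge of 2 circles.)

Hence the Betti numbers are b_0 = 2, b_1 = 2, b_2 = 1.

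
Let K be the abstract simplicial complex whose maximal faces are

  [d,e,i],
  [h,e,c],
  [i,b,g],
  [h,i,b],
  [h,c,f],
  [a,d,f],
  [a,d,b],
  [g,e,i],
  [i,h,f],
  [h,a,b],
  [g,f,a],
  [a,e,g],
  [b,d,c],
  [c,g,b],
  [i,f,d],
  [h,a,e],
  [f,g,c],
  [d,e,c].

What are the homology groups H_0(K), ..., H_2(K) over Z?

H_0 = Z,  H_1 = Z^2,  H_2 = Z.

Take the total order a < b < c < d < e < f < g < h < i on the vertex set. Then K (dimension 2) consists of the simplices:

  0-simplices (9): a, b, c, d, e, f, g, h, i
  1-simplices (27): ab, ad, ae, af, ag, ah, bc, bd, bg, bh, bi, cd, ce, cf, cg, ch, de, df, di, eg, eh, ei, fg, fh, fi, gi, hi
  2-simplices (18): abd, abh, adf, aeg, aeh, afg, bcd, bcg, bgi, bhi, cde, ceh, cfg, cfh, dei, dfi, egi, fhi

giving chain groups C_0 ≅ Z^9, C_1 ≅ Z^27, C_2 ≅ Z^18.

∂_1: C_1 → C_0 maps an edge to its endpoints' difference, ∂[p,q] = q − p. For instance
  ∂ce = e − c.
This gives a 9×27 integer matrix of rank 8; reducing to Smith normal form yields diagonal entries (1,1,1,1,1,1,1,1).

The boundary map ∂_2: C_2 → C_1 maps a triangle to the signed sum of its edges. For instance
  ∂aeg = eg − ag + ae,
  ∂dei = ei − di + de.
As a 27×18 matrix over Z this has rank 17, with invariant factors (1,1,1,1,1,1,1,1,1,1,1,1,1,1,1,1,1).

Computing H_k = (kernel of ∂_k) / (image of ∂_{k+1}):

  H_0: rank C_0 − rank ∂_1 = 9 − 8 = 1, and the invariant factors of ∂_1 are all 1, so H_0 = Z.
  H_1: rank ker ∂_1 − rank ∂_2 = (27 − 8) − 17 = 2, and the invariant factors of ∂_2 are all 1, so H_1 = Z^2.
  H_2: rank ker ∂_2 − rank ∂_3 = (18 − 17) − 0 = 1, and there is no ∂_3, so H_2 = Z.

As a check, the Euler characteristic is 9 − 27 + 18 = 0, which agrees with 1 − 2 + 1 = 0.
(K is a triangulation of the torus T^2.)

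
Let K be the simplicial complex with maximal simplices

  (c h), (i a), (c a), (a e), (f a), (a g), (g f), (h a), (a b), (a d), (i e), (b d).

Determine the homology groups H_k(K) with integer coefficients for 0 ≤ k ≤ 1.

Take the total order a < b < c < d < e < f < g < h < i on the vertex set. Then K (dimension 1) consists of the simplices:

  0-simplices (9): a, b, c, d, e, f, g, h, i
  1-simplices (12): ab, ac, ad, ae, af, ag, ah, ai, bd, ch, ei, fg

Hence C_0 ≅ Z^9, C_1 ≅ Z^12.

∂_1: C_1 → C_0 maps an edge to its endpoints' difference, ∂[p,q] = q − p. For instance
  ∂ag = g − a.
As a 9×12 matrix over Z this has rank 8, with invariant factors (1,1,1,1,1,1,1,1).

Now H_k = ker ∂_k / im ∂_{k+1}, so:

  H_0: rank C_0 − rank ∂_1 = 9 − 8 = 1, and the invariant factors of ∂_1 are all 1, so H_0 = Z.
  H_1: rank ker ∂_1 − rank ∂_2 = (12 − 8) − 0 = 4, and there is no ∂_2, so H_1 = Z^4.

H_0 = Z,  H_1 = Z^4.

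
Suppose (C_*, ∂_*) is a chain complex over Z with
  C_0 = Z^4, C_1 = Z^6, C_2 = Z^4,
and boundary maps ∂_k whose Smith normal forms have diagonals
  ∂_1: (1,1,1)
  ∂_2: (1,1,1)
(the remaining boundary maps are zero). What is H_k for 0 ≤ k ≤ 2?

H_0: b_0 = 4 − 0 − 3 = 1; torsion from ∂_1 factors > 1: none. So H_0 = Z.
H_1: b_1 = 6 − 3 − 3 = 0; torsion from ∂_2 factors > 1: none. So H_1 = 0.
H_2: b_2 = 4 − 3 − 0 = 1; torsion from ∂_3 factors > 1: none. So H_2 = Z.

H_0 = Z,  H_1 = 0,  H_2 = Z.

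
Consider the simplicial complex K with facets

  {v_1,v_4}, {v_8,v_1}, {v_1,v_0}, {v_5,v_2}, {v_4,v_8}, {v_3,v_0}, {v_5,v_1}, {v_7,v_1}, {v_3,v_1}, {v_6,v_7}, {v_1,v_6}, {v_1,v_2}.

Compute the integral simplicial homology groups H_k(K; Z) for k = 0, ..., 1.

We work with the vertex ordering v_0 < v_1 < v_2 < v_3 < v_4 < v_5 < v_6 < v_7 < v_8. The simplices of K, each written with vertices in increasing order, are:

  0-simplices (9): [v_0], [v_1], [v_2], [v_3], [v_4], [v_5], [v_6], [v_7], [v_8]
  1-simplices (12): [v_0,v_1], [v_0,v_3], [v_1,v_2], [v_1,v_3], [v_1,v_4], [v_1,v_5], [v_1,v_6], [v_1,v_7], [v_1,v_8], [v_2,v_5], [v_4,v_8], [v_6,v_7]

so the chain groups are C_0 ≅ Z^9, C_1 ≅ Z^12.

∂_1: C_1 → C_0 maps an edge to its endpoints' difference, ∂[p,q] = q − p. For instance
  ∂[v_4,v_8] = [v_8] − [v_4].
The 9×12 boundary matrix has rank 8 and Smith normal form diag(1,1,1,1,1,1,1,1).

From H_k ≅ ker(∂_k) / im(∂_{k+1}) we obtain:

  H_0: rank C_0 − rank ∂_1 = 9 − 8 = 1, and the invariant factors of ∂_1 are all 1, so H_0 = Z.
  H_1: rank ker ∂_1 − rank ∂_2 = (12 − 8) − 0 = 4, and there is no ∂_2, so H_1 = Z^4.

H_0 ≅ Z,  H_1 ≅ Z^4.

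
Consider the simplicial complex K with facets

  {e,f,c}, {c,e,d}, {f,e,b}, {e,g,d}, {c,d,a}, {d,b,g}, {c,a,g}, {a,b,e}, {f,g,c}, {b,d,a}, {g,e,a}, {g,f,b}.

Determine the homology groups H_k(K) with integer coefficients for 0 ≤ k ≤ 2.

Take the total order a < b < c < d < e < f < g on the vertex set. Then K (dimension 2) consists of the simplices:

  0-simplices (7): a, b, c, d, e, f, g
  1-simplices (18): ab, ac, ad, ae, ag, bd, be, bf, bg, cd, ce, cf, cg, de, dg, ef, eg, fg
  2-simplices (12): abd, abe, acd, acg, aeg, bdg, bef, bfg, cde, cef, cfg, deg

giving chain groups C_0 ≅ Z^7, C_1 ≅ Z^18, C_2 ≅ Z^12.

Boundary ∂_1: C_1 → C_0 sends each edge [p,q] (with p < q) to q − p.
This gives a 7×18 integer matrix of rank 6; reducing to Smith normal form yields diagonal entries (1,1,1,1,1,1).

∂_2: C_2 → C_1 maps a triangle to the signed sum of its edges. For instance
  ∂cef = ef − cf + ce,
  ∂bdg = dg − bg + bd.
As a 18×12 matrix over Z this has rank 12, with invariant factors (1,1,1,1,1,1,1,1,1,1,1,2).

Reading off H_k = ker ∂_k / im ∂_{k+1}:

  H_0: rank C_0 − rank ∂_1 = 7 − 6 = 1, and the invariant factors of ∂_1 are all 1, so H_0 ≅ Z.
  H_1: rank ker ∂_1 − rank ∂_2 = (18 − 6) − 12 = 0, and ∂_2 has invariant factor 2 > 1, so H_1 ≅ Z/2.
  H_2: rank ker ∂_2 − rank ∂_3 = (12 − 12) − 0 = 0, and there is no ∂_3, so H_2 ≅ 0.

(K is a triangulation of the real projective plane RP^2.)

H_0 = Z,  H_1 = Z/2,  H_2 = 0.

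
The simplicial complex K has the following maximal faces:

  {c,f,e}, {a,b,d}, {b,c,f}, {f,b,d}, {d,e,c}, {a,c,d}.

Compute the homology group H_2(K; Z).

K has 6 vertices, 12 edges, 6 triangles.
rank ∂_2 = 6, rank ∂_3 = 0 ⇒ b_2 = 6 − 6 − 0 = 0. So H_2 = 0.

H_2 = 0.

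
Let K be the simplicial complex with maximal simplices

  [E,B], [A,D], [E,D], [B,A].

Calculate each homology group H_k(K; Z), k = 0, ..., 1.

H_0 = Z,  H_1 = Z.

Take the total order A < B < D < E on the vertex set. Then K (dimension 1) consists of the simplices:

  0-simplices (4): A, B, D, E
  1-simplices (4): AB, AD, BE, DE

so the chain groups are C_0 ≅ Z^4, C_1 ≅ Z^4.

Boundary ∂_1: C_1 → C_0 sends each edge [p,q] (with p < q) to q − p. For instance
  ∂AD = D − A.
This gives a 4×4 integer matrix of rank 3; reducing to Smith normal form yields diagonal entries (1,1,1).

Now H_k = ker ∂_k / im ∂_{k+1}, so:

  H_0: rank C_0 − rank ∂_1 = 4 − 3 = 1, and the invariant factors of ∂_1 are all 1, so H_0 ≅ Z.
  H_1: rank ker ∂_1 − rank ∂_2 = (4 − 3) − 0 = 1, and there is no ∂_2, so H_1 ≅ Z.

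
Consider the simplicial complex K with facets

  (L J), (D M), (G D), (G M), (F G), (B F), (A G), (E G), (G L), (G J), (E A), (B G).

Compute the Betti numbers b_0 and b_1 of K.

b_0 = 1, b_1 = 4.

Take the total order A < B < D < E < F < G < J < L < M on the vertex set. Then K (dimension 1) consists of the simplices:

  0-simplices (9): A, B, D, E, F, G, J, L, M
  1-simplices (12): AE, AG, BF, BG, DG, DM, EG, FG, GJ, GL, GM, JL

so the chain groups are C_0 ≅ Z^9, C_1 ≅ Z^12.

Boundary ∂_1: C_1 → C_0 sends each edge [p,q] (with p < q) to q − p. For instance
  ∂FG = G − F.
The 9×12 boundary matrix has rank 8 and Smith normal form diag(1,1,1,1,1,1,1,1).

Now H_k = ker ∂_k / im ∂_{k+1}, so:

  H_0: rank C_0 − rank ∂_1 = 9 − 8 = 1, and the invariant factors of ∂_1 are all 1, so H_0 ≅ Z.
  H_1: rank ker ∂_1 − rank ∂_2 = (12 − 8) − 0 = 4, and there is no ∂_2, so H_1 ≅ Z^4.

Hence the Betti numbers are b_0 = 1, b_1 = 4.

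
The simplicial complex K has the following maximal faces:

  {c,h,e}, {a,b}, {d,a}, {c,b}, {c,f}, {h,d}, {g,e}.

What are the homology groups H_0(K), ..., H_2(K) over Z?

Order the vertices as a < b < c < d < e < f < g < h. Listing each simplex with vertices in this order, K has dimension 2 with simplices:

  0-simplices (8): a, b, c, d, e, f, g, h
  1-simplices (9): ab, ad, bc, ce, cf, ch, dh, eg, eh
  2-simplices (1): ceh

Hence C_0 ≅ Z^8, C_1 ≅ Z^9, C_2 ≅ Z^1.

Boundary ∂_1: C_1 → C_0 is given by ∂[p,q] = [q] − [p].
The 8×9 boundary matrix has rank 7 and Smith normal form diag(1,1,1,1,1,1,1).

Boundary ∂_2: C_2 → C_1 sends each 2-simplex [p,q,r] to [q,r] − [p,r] + [p,q]. For instance
  ∂ceh = eh − ch + ce.
The 9×1 boundary matrix has rank 1 and Smith normal form diag(1).

Computing H_k = (kernel of ∂_k) / (image of ∂_{k+1}):

  H_0: rank C_0 − rank ∂_1 = 8 − 7 = 1, and the invariant factors of ∂_1 are all 1, so H_0 = Z.
  H_1: rank ker ∂_1 − rank ∂_2 = (9 − 7) − 1 = 1, and the invariant factors of ∂_2 are all 1, so H_1 = Z.
  H_2: rank ker ∂_2 − rank ∂_3 = (1 − 1) − 0 = 0, and there is no ∂_3, so H_2 = 0.

As a check, the Euler characteristic is 8 − 9 + 1 = 0, which agrees with 1 − 1 + 0 = 0.

H_0 = Z,  H_1 = Z,  H_2 = 0.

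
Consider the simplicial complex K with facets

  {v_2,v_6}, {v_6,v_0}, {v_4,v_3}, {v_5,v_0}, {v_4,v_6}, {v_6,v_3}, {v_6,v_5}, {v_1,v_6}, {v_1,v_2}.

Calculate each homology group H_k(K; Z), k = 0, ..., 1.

H_0 = Z,  H_1 = Z^3.

We work with the vertex ordering v_0 < v_1 < v_2 < v_3 < v_4 < v_5 < v_6. The simplices of K, each written with vertices in increasing order, are:

  0-simplices (7): [v_0], [v_1], [v_2], [v_3], [v_4], [v_5], [v_6]
  1-simplices (9): [v_0,v_5], [v_0,v_6], [v_1,v_2], [v_1,v_6], [v_2,v_6], [v_3,v_4], [v_3,v_6], [v_4,v_6], [v_5,v_6]

Hence C_0 ≅ Z^7, C_1 ≅ Z^9.

∂_1: C_1 → C_0 maps an edge to its endpoints' difference, ∂[p,q] = q − p.
The resulting 7×9 matrix has rank 6, and its Smith normal form has invariant factors (1,1,1,1,1,1).

Now H_k = ker ∂_k / im ∂_{k+1}, so:

  H_0: rank C_0 − rank ∂_1 = 7 − 6 = 1, and the invariant factors of ∂_1 are all 1, so H_0 ≅ Z.
  H_1: rank ker ∂_1 − rank ∂_2 = (9 − 6) − 0 = 3, and there is no ∂_2, so H_1 ≅ Z^3.

(K is a triangulation of a wedge of 3 circles.)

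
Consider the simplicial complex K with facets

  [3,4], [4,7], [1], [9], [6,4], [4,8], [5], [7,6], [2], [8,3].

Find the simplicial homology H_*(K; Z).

We work with the vertex ordering 1 < 2 < 3 < 4 < 5 < 6 < 7 < 8 < 9. The simplices of K, each written with vertices in increasing order, are:

  0-simplices (9): [1], [2], [3], [4], [5], [6], [7], [8], [9]
  1-simplices (6): [3,4], [3,8], [4,6], [4,7], [4,8], [6,7]

Hence C_0 ≅ Z^9, C_1 ≅ Z^6.

Boundary ∂_1: C_1 → C_0 maps an edge to its endpoints' difference, ∂[p,q] = q − p.
This gives a 9×6 integer matrix of rank 4; reducing to Smith normal form yields diagonal entries (1,1,1,1).

Computing H_k = (kernel of ∂_k) / (image of ∂_{k+1}):

  H_0: rank C_0 − rank ∂_1 = 9 − 4 = 5, and the invariant factors of ∂_1 are all 1, so H_0 ≅ Z^5.
  H_1: rank ker ∂_1 − rank ∂_2 = (6 − 4) − 0 = 2, and there is no ∂_2, so H_1 ≅ Z^2.

H_0 = Z^5,  H_1 = Z^2.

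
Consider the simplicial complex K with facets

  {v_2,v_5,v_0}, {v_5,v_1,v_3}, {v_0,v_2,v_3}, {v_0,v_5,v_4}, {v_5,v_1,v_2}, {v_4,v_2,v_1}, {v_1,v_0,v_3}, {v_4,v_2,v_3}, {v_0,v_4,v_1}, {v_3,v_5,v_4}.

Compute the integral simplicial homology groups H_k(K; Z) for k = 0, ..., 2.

Take the total order v_0 < v_1 < v_2 < v_3 < v_4 < v_5 on the vertex set. Then K (dimension 2) consists of the simplices:

  0-simplices (6): [v_0], [v_1], [v_2], [v_3], [v_4], [v_5]
  1-simplices (15): (15 of them)
  2-simplices (10): [v_0,v_1,v_3], [v_0,v_1,v_4], [v_0,v_2,v_3], [v_0,v_2,v_5], [v_0,v_4,v_5], [v_1,v_2,v_4], [v_1,v_2,v_5], [v_1,v_3,v_5], [v_2,v_3,v_4], [v_3,v_4,v_5]

so the chain groups are C_0 ≅ Z^6, C_1 ≅ Z^15, C_2 ≅ Z^10.

Boundary ∂_1: C_1 → C_0 maps an edge to its endpoints' difference, ∂[p,q] = q − p. For instance
  ∂[v_0,v_3] = [v_3] − [v_0].
The 6×15 boundary matrix has rank 5 and Smith normal form diag(1,1,1,1,1).

The boundary map ∂_2: C_2 → C_1 sends each 2-simplex [p,q,r] to [q,r] − [p,r] + [p,q]. For instance
  ∂[v_1,v_2,v_5] = [v_2,v_5] − [v_1,v_5] + [v_1,v_2],
  ∂[v_0,v_1,v_4] = [v_1,v_4] − [v_0,v_4] + [v_0,v_1].
This gives a 15×10 integer matrix of rank 10; reducing to Smith normal form yields diagonal entries (1,1,1,1,1,1,1,1,1,2).

From H_k ≅ ker(∂_k) / im(∂_{k+1}) we obtain:

  H_0: rank C_0 − rank ∂_1 = 6 − 5 = 1, and the invariant factors of ∂_1 are all 1, so H_0 ≅ Z.
  H_1: rank ker ∂_1 − rank ∂_2 = (15 − 5) − 10 = 0, and ∂_2 has invariant factor 2 > 1, so H_1 ≅ Z/2.
  H_2: rank ker ∂_2 − rank ∂_3 = (10 − 10) − 0 = 0, and there is no ∂_3, so H_2 ≅ 0.

As a check, the Euler characteristic is 6 − 15 + 10 = 1, which agrees with 1 − 0 + 0 = 1.

H_0 = Z,  H_1 = Z/2,  H_2 = 0.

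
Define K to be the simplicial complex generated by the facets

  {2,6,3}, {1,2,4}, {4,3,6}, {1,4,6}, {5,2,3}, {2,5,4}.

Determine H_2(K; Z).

H_2 = 0.

K has 6 vertices, 12 edges, 6 triangles.
rank ∂_2 = 6, rank ∂_3 = 0 ⇒ b_2 = 6 − 6 − 0 = 0. So H_2 ≅ 0.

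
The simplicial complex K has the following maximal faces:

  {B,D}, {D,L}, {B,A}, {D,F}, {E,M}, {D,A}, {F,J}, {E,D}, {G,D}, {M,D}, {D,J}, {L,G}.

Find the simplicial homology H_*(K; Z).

We work with the vertex ordering A < B < D < E < F < G < J < L < M. The simplices of K, each written with vertices in increasing order, are:

  0-simplices (9): A, B, D, E, F, G, J, L, M
  1-simplices (12): AB, AD, BD, DE, DF, DG, DJ, DL, DM, EM, FJ, GL

Hence C_0 ≅ Z^9, C_1 ≅ Z^12.

∂_1: C_1 → C_0 is given by ∂[p,q] = [q] − [p].
As a 9×12 matrix over Z this has rank 8, with invariant factors (1,1,1,1,1,1,1,1).

Computing H_k = (kernel of ∂_k) / (image of ∂_{k+1}):

  H_0: rank C_0 − rank ∂_1 = 9 − 8 = 1, and the invariant factors of ∂_1 are all 1, so H_0 = Z.
  H_1: rank ker ∂_1 − rank ∂_2 = (12 − 8) − 0 = 4, and there is no ∂_2, so H_1 = Z^4.

As a check, the Euler characteristic is 9 − 12 = -3, which agrees with 1 − 4 = -3.

H_0 = Z,  H_1 = Z^4.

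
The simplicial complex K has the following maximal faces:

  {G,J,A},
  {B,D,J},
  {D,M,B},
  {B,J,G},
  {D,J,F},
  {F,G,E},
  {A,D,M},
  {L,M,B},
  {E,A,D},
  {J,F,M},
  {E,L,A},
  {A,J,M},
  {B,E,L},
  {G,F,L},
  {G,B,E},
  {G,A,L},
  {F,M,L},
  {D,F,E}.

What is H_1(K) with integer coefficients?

H_1 ≅ Z ⊕ Z/2Z.

Take the total order A < B < D < E < F < G < J < L < M on the vertex set. Then K (dimension 2) consists of the simplices:

  0-simplices (9): A, B, D, E, F, G, J, L, M
  1-simplices (27): AD, AE, AG, AJ, AL, AM, BD, BE, BG, BJ, BL, BM, DE, DF, DJ, DM, EF, EG, EL, FG, FJ, FL, FM, GJ, GL, JM, LM
  2-simplices (18): ADE, ADM, AEL, AGJ, AGL, AJM, BDJ, BDM, BEG, BEL, BGJ, BLM, DEF, DFJ, EFG, FGL, FJM, FLM

Hence C_0 ≅ Z^9, C_1 ≅ Z^27, C_2 ≅ Z^18.

The boundary map ∂_1: C_1 → C_0 sends each edge [p,q] (with p < q) to q − p. For instance
  ∂AD = D − A.
The 9×27 boundary matrix has rank 8 and Smith normal form diag(1,1,1,1,1,1,1,1).

Boundary ∂_2: C_2 → C_1 acts by ∂[p,q,r] = [q,r] − [p,r] + [p,q]. For instance
  ∂AEL = EL − AL + AE,
  ∂FLM = LM − FM + FL.
As a 27×18 matrix over Z this has rank 18, with invariant factors (1,1,1,1,1,1,1,1,1,1,1,1,1,1,1,1,1,2).

Now H_k = ker ∂_k / im ∂_{k+1}, so:

  H_1: rank ker ∂_1 − rank ∂_2 = (27 − 8) − 18 = 1, and ∂_2 has invariant factor 2 > 1, so H_1 = Z ⊕ Z/2Z.

(K is a triangulation of the Klein bottle.)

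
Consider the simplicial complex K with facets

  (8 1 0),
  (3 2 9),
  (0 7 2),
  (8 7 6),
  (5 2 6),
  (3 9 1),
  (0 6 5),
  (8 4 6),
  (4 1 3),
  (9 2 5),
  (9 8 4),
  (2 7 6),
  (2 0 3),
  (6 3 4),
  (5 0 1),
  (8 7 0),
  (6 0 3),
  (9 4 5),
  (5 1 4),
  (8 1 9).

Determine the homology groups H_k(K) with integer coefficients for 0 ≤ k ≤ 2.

H_0 ≅ Z,  H_1 ≅ Z ⊕ Z_2,  H_2 = 0.

We work with the vertex ordering 0 < 1 < 2 < 3 < 4 < 5 < 6 < 7 < 8 < 9. The simplices of K, each written with vertices in increasing order, are:

  0-simplices (10): [0], [1], [2], [3], [4], [5], [6], [7], [8], [9]
  1-simplices (30): (30 of them)
  2-simplices (20): (20 of them)

Hence C_0 ≅ Z^10, C_1 ≅ Z^30, C_2 ≅ Z^20.

Boundary ∂_1: C_1 → C_0 sends each edge [p,q] (with p < q) to q − p.
This gives a 10×30 integer matrix of rank 9; reducing to Smith normal form yields diagonal entries (1,1,1,1,1,1,1,1,1).

Boundary ∂_2: C_2 → C_1 acts by ∂[p,q,r] = [q,r] − [p,r] + [p,q]. For instance
  ∂[0,5,6] = [5,6] − [0,6] + [0,5],
  ∂[4,8,9] = [8,9] − [4,9] + [4,8].
This gives a 30×20 integer matrix of rank 20; reducing to Smith normal form yields diagonal entries (1,1,1,1,1,1,1,1,1,1,1,1,1,1,1,1,1,1,1,2).

From H_k ≅ ker(∂_k) / im(∂_{k+1}) we obtain:

  H_0: rank C_0 − rank ∂_1 = 10 − 9 = 1, and the invariant factors of ∂_1 are all 1, so H_0 = Z.
  H_1: rank ker ∂_1 − rank ∂_2 = (30 − 9) − 20 = 1, and ∂_2 has invariant factor 2 > 1, so H_1 = Z ⊕ Z_2.
  H_2: rank ker ∂_2 − rank ∂_3 = (20 − 20) − 0 = 0, and there is no ∂_3, so H_2 = 0.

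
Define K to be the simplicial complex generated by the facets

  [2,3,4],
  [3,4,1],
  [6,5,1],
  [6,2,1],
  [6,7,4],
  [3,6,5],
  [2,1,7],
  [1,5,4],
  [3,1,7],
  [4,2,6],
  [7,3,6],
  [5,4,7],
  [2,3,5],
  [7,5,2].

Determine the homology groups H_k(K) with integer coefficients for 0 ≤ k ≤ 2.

We work with the vertex ordering 1 < 2 < 3 < 4 < 5 < 6 < 7. The simplices of K, each written with vertices in increasing order, are:

  0-simplices (7): [1], [2], [3], [4], [5], [6], [7]
  1-simplices (21): [1,2], [1,3], [1,4], [1,5], [1,6], [1,7], [2,3], [2,4], [2,5], [2,6], [2,7], [3,4], [3,5], [3,6], [3,7], [4,5], [4,6], [4,7], [5,6], [5,7], [6,7]
  2-simplices (14): [1,2,6], [1,2,7], [1,3,4], [1,3,7], [1,4,5], [1,5,6], [2,3,4], [2,3,5], [2,4,6], [2,5,7], [3,5,6], [3,6,7], [4,5,7], [4,6,7]

Hence C_0 ≅ Z^7, C_1 ≅ Z^21, C_2 ≅ Z^14.

The boundary map ∂_1: C_1 → C_0 is given by ∂[p,q] = [q] − [p].
The resulting 7×21 matrix has rank 6, and its Smith normal form has invariant factors (1,1,1,1,1,1).

Boundary ∂_2: C_2 → C_1 sends each 2-simplex [p,q,r] to [q,r] − [p,r] + [p,q]. For instance
  ∂[1,2,6] = [2,6] − [1,6] + [1,2],
  ∂[1,5,6] = [5,6] − [1,6] + [1,5].
The resulting 21×14 matrix has rank 13, and its Smith normal form has invariant factors (1,1,1,1,1,1,1,1,1,1,1,1,1).

Reading off H_k = ker ∂_k / im ∂_{k+1}:

  H_0: rank C_0 − rank ∂_1 = 7 − 6 = 1, and the invariant factors of ∂_1 are all 1, so H_0 ≅ Z.
  H_1: rank ker ∂_1 − rank ∂_2 = (21 − 6) − 13 = 2, and the invariant factors of ∂_2 are all 1, so H_1 ≅ Z^2.
  H_2: rank ker ∂_2 − rank ∂_3 = (14 − 13) − 0 = 1, and there is no ∂_3, so H_2 ≅ Z.

H_0 = Z,  H_1 = Z^2,  H_2 = Z.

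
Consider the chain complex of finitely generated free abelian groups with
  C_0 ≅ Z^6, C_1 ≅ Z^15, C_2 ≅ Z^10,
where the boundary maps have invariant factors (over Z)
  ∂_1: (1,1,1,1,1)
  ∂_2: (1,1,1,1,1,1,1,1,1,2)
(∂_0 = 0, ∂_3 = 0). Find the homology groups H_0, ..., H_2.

H_0: b_0 = 6 − 0 − 5 = 1; torsion from ∂_1 factors > 1: none. So H_0 ≅ Z.
H_1: b_1 = 15 − 5 − 10 = 0; torsion from ∂_2 factors > 1: [2]. So H_1 ≅ Z/2.
H_2: b_2 = 10 − 10 − 0 = 0; torsion from ∂_3 factors > 1: none. So H_2 ≅ 0.

H_0 ≅ Z,  H_1 ≅ Z/2,  H_2 = 0.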